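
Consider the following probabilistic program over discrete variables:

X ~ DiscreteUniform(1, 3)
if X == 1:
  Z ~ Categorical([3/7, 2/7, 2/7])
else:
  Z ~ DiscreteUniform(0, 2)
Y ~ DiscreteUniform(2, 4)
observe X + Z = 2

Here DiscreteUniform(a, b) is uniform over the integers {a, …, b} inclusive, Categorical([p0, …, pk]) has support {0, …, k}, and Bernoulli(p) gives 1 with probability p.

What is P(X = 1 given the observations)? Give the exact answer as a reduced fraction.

P(X = 1 | obs) = 6/13

Enumerate traces; 6 have nonzero weight after conditioning:
  (X=1, Z=1, Y=2) weight 2/63
  (X=1, Z=1, Y=3) weight 2/63
  (X=1, Z=1, Y=4) weight 2/63
  (X=2, Z=0, Y=2) weight 1/27
  (X=2, Z=0, Y=3) weight 1/27
  (X=2, Z=0, Y=4) weight 1/27
Group by X:
  weight(X=1) = 2/21
  weight(X=2) = 1/9
Total weight = 2/21 + 1/9 = 13/63
P(X=1 | obs) = 2/21 / 13/63 = 6/13
P(X=2 | obs) = 1/9 / 13/63 = 7/13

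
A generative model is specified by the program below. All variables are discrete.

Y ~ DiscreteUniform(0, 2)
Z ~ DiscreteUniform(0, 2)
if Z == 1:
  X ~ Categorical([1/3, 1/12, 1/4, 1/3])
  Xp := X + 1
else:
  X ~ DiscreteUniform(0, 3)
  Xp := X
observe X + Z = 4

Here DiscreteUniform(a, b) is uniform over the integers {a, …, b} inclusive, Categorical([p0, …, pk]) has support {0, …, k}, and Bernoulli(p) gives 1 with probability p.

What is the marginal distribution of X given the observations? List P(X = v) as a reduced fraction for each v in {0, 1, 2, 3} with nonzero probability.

P(X=2) = 3/7, P(X=3) = 4/7

Enumerate traces; 6 have nonzero weight after conditioning:
  (Y=0, Z=1, X=3) weight 1/27
  (Y=0, Z=2, X=2) weight 1/36
  (Y=1, Z=1, X=3) weight 1/27
  (Y=1, Z=2, X=2) weight 1/36
  (Y=2, Z=1, X=3) weight 1/27
  (Y=2, Z=2, X=2) weight 1/36
Group by X:
  weight(X=2) = 1/12
  weight(X=3) = 1/9
Total weight = 1/12 + 1/9 = 7/36
P(X=2 | obs) = 1/12 / 7/36 = 3/7
P(X=3 | obs) = 1/9 / 7/36 = 4/7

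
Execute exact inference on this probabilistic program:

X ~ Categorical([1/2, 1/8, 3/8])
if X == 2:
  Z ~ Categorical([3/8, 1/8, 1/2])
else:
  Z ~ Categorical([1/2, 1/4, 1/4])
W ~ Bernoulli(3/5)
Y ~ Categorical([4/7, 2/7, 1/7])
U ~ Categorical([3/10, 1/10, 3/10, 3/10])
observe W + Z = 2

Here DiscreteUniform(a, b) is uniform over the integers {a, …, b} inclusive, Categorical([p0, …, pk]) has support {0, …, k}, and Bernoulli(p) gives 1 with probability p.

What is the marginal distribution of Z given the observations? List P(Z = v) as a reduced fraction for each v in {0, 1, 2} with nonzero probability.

Enumerate traces; 72 have nonzero weight after conditioning:
  (X=0, Z=1, W=1, Y=0, U=0) weight 9/700
  (X=0, Z=1, W=1, Y=0, U=1) weight 3/700
  (X=0, Z=1, W=1, Y=0, U=2) weight 9/700
  (X=0, Z=1, W=1, Y=0, U=3) weight 9/700
  (X=0, Z=1, W=1, Y=1, U=0) weight 9/1400
  (X=0, Z=1, W=1, Y=1, U=1) weight 3/1400
  (X=0, Z=1, W=1, Y=1, U=2) weight 9/1400
  (X=0, Z=1, W=1, Y=1, U=3) weight 9/1400
  (X=0, Z=2, W=0, Y=0, U=0) weight 3/350
  … 63 more
Group by Z:
  weight(Z=1) = 39/320
  weight(Z=2) = 11/80
Total weight = 39/320 + 11/80 = 83/320
P(Z=1 | obs) = 39/320 / 83/320 = 39/83
P(Z=2 | obs) = 11/80 / 83/320 = 44/83

P(Z=1) = 39/83, P(Z=2) = 44/83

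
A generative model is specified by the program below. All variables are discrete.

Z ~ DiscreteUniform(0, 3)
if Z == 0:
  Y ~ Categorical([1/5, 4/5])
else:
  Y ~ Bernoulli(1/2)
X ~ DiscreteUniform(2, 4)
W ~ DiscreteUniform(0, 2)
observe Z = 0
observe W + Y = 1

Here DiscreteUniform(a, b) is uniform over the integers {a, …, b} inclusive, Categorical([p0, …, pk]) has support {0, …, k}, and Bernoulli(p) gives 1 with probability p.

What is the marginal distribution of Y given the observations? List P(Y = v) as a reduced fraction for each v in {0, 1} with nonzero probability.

Enumerate traces; 6 have nonzero weight after conditioning:
  (Z=0, Y=0, X=2, W=1) weight 1/180
  (Z=0, Y=0, X=3, W=1) weight 1/180
  (Z=0, Y=0, X=4, W=1) weight 1/180
  (Z=0, Y=1, X=2, W=0) weight 1/45
  (Z=0, Y=1, X=3, W=0) weight 1/45
  (Z=0, Y=1, X=4, W=0) weight 1/45
Group by Y:
  weight(Y=0) = 1/60
  weight(Y=1) = 1/15
Total weight = 1/60 + 1/15 = 1/12
P(Y=0 | obs) = 1/60 / 1/12 = 1/5
P(Y=1 | obs) = 1/15 / 1/12 = 4/5

P(Y=0) = 1/5, P(Y=1) = 4/5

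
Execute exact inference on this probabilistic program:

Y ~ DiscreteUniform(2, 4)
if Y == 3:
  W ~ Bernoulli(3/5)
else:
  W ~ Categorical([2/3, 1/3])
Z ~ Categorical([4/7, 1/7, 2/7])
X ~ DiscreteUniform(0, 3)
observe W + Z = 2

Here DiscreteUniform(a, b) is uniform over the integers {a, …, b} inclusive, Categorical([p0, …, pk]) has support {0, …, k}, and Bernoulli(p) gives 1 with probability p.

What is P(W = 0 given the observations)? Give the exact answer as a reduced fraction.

P(W = 0 | obs) = 52/71

Enumerate traces; 24 have nonzero weight after conditioning:
  (Y=2, W=0, Z=2, X=0) weight 1/63
  (Y=2, W=0, Z=2, X=1) weight 1/63
  (Y=2, W=0, Z=2, X=2) weight 1/63
  (Y=2, W=0, Z=2, X=3) weight 1/63
  (Y=2, W=1, Z=1, X=0) weight 1/252
  (Y=2, W=1, Z=1, X=1) weight 1/252
  (Y=2, W=1, Z=1, X=2) weight 1/252
  (Y=2, W=1, Z=1, X=3) weight 1/252
  … 16 more
Group by W:
  weight(W=0) = 52/315
  weight(W=1) = 19/315
Total weight = 52/315 + 19/315 = 71/315
P(W=0 | obs) = 52/315 / 71/315 = 52/71
P(W=1 | obs) = 19/315 / 71/315 = 19/71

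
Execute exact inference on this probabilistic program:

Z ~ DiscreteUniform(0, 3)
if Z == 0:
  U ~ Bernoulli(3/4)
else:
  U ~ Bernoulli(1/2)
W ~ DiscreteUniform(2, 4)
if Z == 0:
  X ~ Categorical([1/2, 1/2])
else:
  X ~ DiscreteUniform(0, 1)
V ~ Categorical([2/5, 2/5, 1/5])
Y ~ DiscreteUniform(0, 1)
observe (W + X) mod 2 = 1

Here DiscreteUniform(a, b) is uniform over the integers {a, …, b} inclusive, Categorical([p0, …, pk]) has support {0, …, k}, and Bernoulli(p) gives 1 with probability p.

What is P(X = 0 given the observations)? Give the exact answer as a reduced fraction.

Enumerate traces; 144 have nonzero weight after conditioning:
  (Z=0, U=0, W=2, X=1, V=0, Y=0) weight 1/480
  (Z=0, U=0, W=2, X=1, V=0, Y=1) weight 1/480
  (Z=0, U=0, W=2, X=1, V=1, Y=0) weight 1/480
  (Z=0, U=0, W=2, X=1, V=1, Y=1) weight 1/480
  (Z=0, U=0, W=2, X=1, V=2, Y=0) weight 1/960
  (Z=0, U=0, W=2, X=1, V=2, Y=1) weight 1/960
  (Z=0, U=0, W=3, X=0, V=0, Y=0) weight 1/480
  (Z=0, U=0, W=3, X=0, V=0, Y=1) weight 1/480
  … 136 more
Group by X:
  weight(X=0) = 1/6
  weight(X=1) = 1/3
Total weight = 1/6 + 1/3 = 1/2
P(X=0 | obs) = 1/6 / 1/2 = 1/3
P(X=1 | obs) = 1/3 / 1/2 = 2/3

P(X = 0 | obs) = 1/3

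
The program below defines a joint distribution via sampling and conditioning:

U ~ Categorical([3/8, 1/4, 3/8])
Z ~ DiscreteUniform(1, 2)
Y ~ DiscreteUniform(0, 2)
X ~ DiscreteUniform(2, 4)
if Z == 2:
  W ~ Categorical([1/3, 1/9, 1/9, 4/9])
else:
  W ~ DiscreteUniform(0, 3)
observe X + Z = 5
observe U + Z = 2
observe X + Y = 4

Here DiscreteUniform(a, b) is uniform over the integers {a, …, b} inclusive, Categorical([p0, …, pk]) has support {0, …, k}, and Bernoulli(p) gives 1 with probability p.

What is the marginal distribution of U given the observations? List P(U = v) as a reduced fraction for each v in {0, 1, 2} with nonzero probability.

P(U=0) = 3/5, P(U=1) = 2/5

Enumerate traces; 8 have nonzero weight after conditioning:
  (U=0, Z=2, Y=1, X=3, W=0) weight 1/144
  (U=0, Z=2, Y=1, X=3, W=1) weight 1/432
  (U=0, Z=2, Y=1, X=3, W=2) weight 1/432
  (U=0, Z=2, Y=1, X=3, W=3) weight 1/108
  (U=1, Z=1, Y=0, X=4, W=0) weight 1/288
  (U=1, Z=1, Y=0, X=4, W=1) weight 1/288
  (U=1, Z=1, Y=0, X=4, W=2) weight 1/288
  (U=1, Z=1, Y=0, X=4, W=3) weight 1/288
Group by U:
  weight(U=0) = 1/48
  weight(U=1) = 1/72
Total weight = 1/48 + 1/72 = 5/144
P(U=0 | obs) = 1/48 / 5/144 = 3/5
P(U=1 | obs) = 1/72 / 5/144 = 2/5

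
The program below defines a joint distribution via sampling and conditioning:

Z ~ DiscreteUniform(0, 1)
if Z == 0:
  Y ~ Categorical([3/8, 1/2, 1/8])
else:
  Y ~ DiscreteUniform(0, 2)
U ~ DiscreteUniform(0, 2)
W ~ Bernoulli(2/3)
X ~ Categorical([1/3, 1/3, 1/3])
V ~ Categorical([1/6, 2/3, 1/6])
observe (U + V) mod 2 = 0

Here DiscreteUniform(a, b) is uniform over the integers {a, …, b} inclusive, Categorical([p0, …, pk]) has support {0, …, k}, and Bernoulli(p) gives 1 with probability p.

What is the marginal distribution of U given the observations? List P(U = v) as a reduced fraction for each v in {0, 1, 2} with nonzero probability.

Enumerate traces; 180 have nonzero weight after conditioning:
  (Z=0, Y=0, U=0, W=0, X=0, V=0) weight 1/864
  (Z=0, Y=0, U=0, W=0, X=0, V=2) weight 1/864
  (Z=0, Y=0, U=0, W=0, X=1, V=0) weight 1/864
  (Z=0, Y=0, U=0, W=0, X=1, V=2) weight 1/864
  (Z=0, Y=0, U=0, W=0, X=2, V=0) weight 1/864
  (Z=0, Y=0, U=0, W=0, X=2, V=2) weight 1/864
  (Z=0, Y=0, U=0, W=1, X=0, V=0) weight 1/432
  (Z=0, Y=0, U=0, W=1, X=0, V=2) weight 1/432
  (Z=0, Y=0, U=1, W=0, X=0, V=1) weight 1/216
  (Z=0, Y=0, U=2, W=0, X=0, V=0) weight 1/864
  … 170 more
Group by U:
  weight(U=0) = 1/9
  weight(U=1) = 2/9
  weight(U=2) = 1/9
Total weight = 1/9 + 2/9 + 1/9 = 4/9
P(U=0 | obs) = 1/9 / 4/9 = 1/4
P(U=1 | obs) = 2/9 / 4/9 = 1/2
P(U=2 | obs) = 1/9 / 4/9 = 1/4

P(U=0) = 1/4, P(U=1) = 1/2, P(U=2) = 1/4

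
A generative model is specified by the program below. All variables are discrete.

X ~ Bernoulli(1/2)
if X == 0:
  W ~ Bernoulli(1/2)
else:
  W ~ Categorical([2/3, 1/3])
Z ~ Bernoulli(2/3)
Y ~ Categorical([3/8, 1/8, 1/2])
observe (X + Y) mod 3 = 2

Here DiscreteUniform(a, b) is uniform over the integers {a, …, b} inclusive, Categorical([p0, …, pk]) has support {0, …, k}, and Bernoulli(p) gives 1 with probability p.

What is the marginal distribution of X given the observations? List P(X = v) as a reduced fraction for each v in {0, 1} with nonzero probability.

P(X=0) = 4/5, P(X=1) = 1/5

Enumerate traces; 8 have nonzero weight after conditioning:
  (X=0, W=0, Z=0, Y=2) weight 1/24
  (X=0, W=0, Z=1, Y=2) weight 1/12
  (X=0, W=1, Z=0, Y=2) weight 1/24
  (X=0, W=1, Z=1, Y=2) weight 1/12
  (X=1, W=0, Z=0, Y=1) weight 1/72
  (X=1, W=0, Z=1, Y=1) weight 1/36
  (X=1, W=1, Z=0, Y=1) weight 1/144
  (X=1, W=1, Z=1, Y=1) weight 1/72
Group by X:
  weight(X=0) = 1/4
  weight(X=1) = 1/16
Total weight = 1/4 + 1/16 = 5/16
P(X=0 | obs) = 1/4 / 5/16 = 4/5
P(X=1 | obs) = 1/16 / 5/16 = 1/5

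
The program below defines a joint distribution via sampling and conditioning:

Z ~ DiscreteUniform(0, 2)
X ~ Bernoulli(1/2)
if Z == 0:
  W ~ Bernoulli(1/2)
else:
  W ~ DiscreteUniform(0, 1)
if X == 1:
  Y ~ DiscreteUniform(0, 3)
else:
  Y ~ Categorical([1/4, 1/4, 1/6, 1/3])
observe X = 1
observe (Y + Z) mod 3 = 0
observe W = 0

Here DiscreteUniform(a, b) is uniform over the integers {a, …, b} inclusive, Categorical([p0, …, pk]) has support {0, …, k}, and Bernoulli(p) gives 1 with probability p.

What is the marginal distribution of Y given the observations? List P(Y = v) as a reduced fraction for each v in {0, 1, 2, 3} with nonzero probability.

Enumerate traces; 4 have nonzero weight after conditioning:
  (Z=0, X=1, W=0, Y=0) weight 1/48
  (Z=0, X=1, W=0, Y=3) weight 1/48
  (Z=1, X=1, W=0, Y=2) weight 1/48
  (Z=2, X=1, W=0, Y=1) weight 1/48
Group by Y:
  weight(Y=0) = 1/48
  weight(Y=1) = 1/48
  weight(Y=2) = 1/48
  weight(Y=3) = 1/48
Total weight = 1/48 + 1/48 + 1/48 + 1/48 = 1/12
P(Y=0 | obs) = 1/48 / 1/12 = 1/4
P(Y=1 | obs) = 1/48 / 1/12 = 1/4
P(Y=2 | obs) = 1/48 / 1/12 = 1/4
P(Y=3 | obs) = 1/48 / 1/12 = 1/4

P(Y=0) = 1/4, P(Y=1) = 1/4, P(Y=2) = 1/4, P(Y=3) = 1/4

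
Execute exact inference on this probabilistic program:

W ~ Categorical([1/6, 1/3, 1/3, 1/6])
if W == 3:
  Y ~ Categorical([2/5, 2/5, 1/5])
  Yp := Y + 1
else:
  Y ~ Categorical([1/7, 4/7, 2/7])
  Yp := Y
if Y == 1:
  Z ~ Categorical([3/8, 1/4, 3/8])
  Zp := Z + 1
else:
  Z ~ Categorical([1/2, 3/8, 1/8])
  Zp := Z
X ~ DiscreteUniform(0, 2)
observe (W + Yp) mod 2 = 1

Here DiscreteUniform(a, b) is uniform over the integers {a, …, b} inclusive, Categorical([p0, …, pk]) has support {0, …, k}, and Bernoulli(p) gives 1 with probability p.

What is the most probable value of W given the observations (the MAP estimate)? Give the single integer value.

argmax_v P(W = v | obs) = 2

Enumerate traces; 45 have nonzero weight after conditioning:
  (W=0, Y=1, Z=0, X=0) weight 1/84
  (W=0, Y=1, Z=0, X=1) weight 1/84
  (W=0, Y=1, Z=0, X=2) weight 1/84
  (W=0, Y=1, Z=1, X=0) weight 1/126
  (W=0, Y=1, Z=1, X=1) weight 1/126
  (W=0, Y=1, Z=1, X=2) weight 1/126
  (W=0, Y=1, Z=2, X=0) weight 1/84
  (W=0, Y=1, Z=2, X=1) weight 1/84
  (W=1, Y=0, Z=0, X=0) weight 1/126
  (W=2, Y=1, Z=0, X=0) weight 1/42
  … 35 more
Group by W:
  weight(W=0) = 2/21
  weight(W=1) = 1/7
  weight(W=2) = 4/21
  weight(W=3) = 1/15
Total weight = 2/21 + 1/7 + 4/21 + 1/15 = 52/105
P(W=0 | obs) = 2/21 / 52/105 = 5/26
P(W=1 | obs) = 1/7 / 52/105 = 15/52
P(W=2 | obs) = 4/21 / 52/105 = 5/13
P(W=3 | obs) = 1/15 / 52/105 = 7/52
argmax = 2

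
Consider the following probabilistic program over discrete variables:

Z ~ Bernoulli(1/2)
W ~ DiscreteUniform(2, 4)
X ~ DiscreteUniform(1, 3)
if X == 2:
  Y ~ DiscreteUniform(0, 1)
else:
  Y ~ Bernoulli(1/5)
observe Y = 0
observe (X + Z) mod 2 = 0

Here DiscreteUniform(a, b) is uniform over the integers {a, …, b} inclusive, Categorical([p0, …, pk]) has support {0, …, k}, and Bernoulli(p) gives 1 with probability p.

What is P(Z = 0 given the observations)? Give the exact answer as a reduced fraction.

P(Z = 0 | obs) = 5/21

Enumerate traces; 9 have nonzero weight after conditioning:
  (Z=0, W=2, X=2, Y=0) weight 1/36
  (Z=0, W=3, X=2, Y=0) weight 1/36
  (Z=0, W=4, X=2, Y=0) weight 1/36
  (Z=1, W=2, X=1, Y=0) weight 2/45
  (Z=1, W=2, X=3, Y=0) weight 2/45
  (Z=1, W=3, X=1, Y=0) weight 2/45
  (Z=1, W=3, X=3, Y=0) weight 2/45
  (Z=1, W=4, X=1, Y=0) weight 2/45
  … 1 more
Group by Z:
  weight(Z=0) = 1/12
  weight(Z=1) = 4/15
Total weight = 1/12 + 4/15 = 7/20
P(Z=0 | obs) = 1/12 / 7/20 = 5/21
P(Z=1 | obs) = 4/15 / 7/20 = 16/21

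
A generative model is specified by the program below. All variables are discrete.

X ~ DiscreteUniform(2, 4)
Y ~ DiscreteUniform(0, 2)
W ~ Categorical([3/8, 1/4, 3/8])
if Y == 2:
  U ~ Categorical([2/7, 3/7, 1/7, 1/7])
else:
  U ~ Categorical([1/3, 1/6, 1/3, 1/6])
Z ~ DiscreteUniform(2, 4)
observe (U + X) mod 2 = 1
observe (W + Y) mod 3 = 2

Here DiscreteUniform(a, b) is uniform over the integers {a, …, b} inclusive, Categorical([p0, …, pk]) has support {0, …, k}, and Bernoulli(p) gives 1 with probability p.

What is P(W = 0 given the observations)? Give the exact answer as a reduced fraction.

P(W = 0 | obs) = 99/239

Enumerate traces; 54 have nonzero weight after conditioning:
  (X=2, Y=0, W=2, U=1, Z=2) weight 1/432
  (X=2, Y=0, W=2, U=1, Z=3) weight 1/432
  (X=2, Y=0, W=2, U=1, Z=4) weight 1/432
  (X=2, Y=0, W=2, U=3, Z=2) weight 1/432
  (X=2, Y=0, W=2, U=3, Z=3) weight 1/432
  (X=2, Y=0, W=2, U=3, Z=4) weight 1/432
  (X=2, Y=1, W=1, U=1, Z=2) weight 1/648
  (X=2, Y=1, W=1, U=1, Z=3) weight 1/648
  (X=2, Y=2, W=0, U=1, Z=2) weight 1/168
  … 45 more
Group by W:
  weight(W=0) = 11/168
  weight(W=1) = 1/27
  weight(W=2) = 1/18
Total weight = 11/168 + 1/27 + 1/18 = 239/1512
P(W=0 | obs) = 11/168 / 239/1512 = 99/239
P(W=1 | obs) = 1/27 / 239/1512 = 56/239
P(W=2 | obs) = 1/18 / 239/1512 = 84/239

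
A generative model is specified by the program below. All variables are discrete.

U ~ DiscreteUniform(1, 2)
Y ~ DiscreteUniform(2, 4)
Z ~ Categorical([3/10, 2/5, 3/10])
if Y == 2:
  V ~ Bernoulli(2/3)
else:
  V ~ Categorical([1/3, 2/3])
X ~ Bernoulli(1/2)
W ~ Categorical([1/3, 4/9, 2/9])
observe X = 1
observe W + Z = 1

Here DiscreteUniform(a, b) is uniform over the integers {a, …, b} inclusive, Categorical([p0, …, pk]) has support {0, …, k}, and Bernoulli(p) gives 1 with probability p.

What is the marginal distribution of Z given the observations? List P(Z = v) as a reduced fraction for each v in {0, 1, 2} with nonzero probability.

Enumerate traces; 24 have nonzero weight after conditioning:
  (U=1, Y=2, Z=0, V=0, X=1, W=1) weight 1/270
  (U=1, Y=2, Z=0, V=1, X=1, W=1) weight 1/135
  (U=1, Y=2, Z=1, V=0, X=1, W=0) weight 1/270
  (U=1, Y=2, Z=1, V=1, X=1, W=0) weight 1/135
  (U=1, Y=3, Z=0, V=0, X=1, W=1) weight 1/270
  (U=1, Y=3, Z=0, V=1, X=1, W=1) weight 1/135
  (U=1, Y=3, Z=1, V=0, X=1, W=0) weight 1/270
  (U=1, Y=3, Z=1, V=1, X=1, W=0) weight 1/135
  … 16 more
Group by Z:
  weight(Z=0) = 1/15
  weight(Z=1) = 1/15
Total weight = 1/15 + 1/15 = 2/15
P(Z=0 | obs) = 1/15 / 2/15 = 1/2
P(Z=1 | obs) = 1/15 / 2/15 = 1/2

P(Z=0) = 1/2, P(Z=1) = 1/2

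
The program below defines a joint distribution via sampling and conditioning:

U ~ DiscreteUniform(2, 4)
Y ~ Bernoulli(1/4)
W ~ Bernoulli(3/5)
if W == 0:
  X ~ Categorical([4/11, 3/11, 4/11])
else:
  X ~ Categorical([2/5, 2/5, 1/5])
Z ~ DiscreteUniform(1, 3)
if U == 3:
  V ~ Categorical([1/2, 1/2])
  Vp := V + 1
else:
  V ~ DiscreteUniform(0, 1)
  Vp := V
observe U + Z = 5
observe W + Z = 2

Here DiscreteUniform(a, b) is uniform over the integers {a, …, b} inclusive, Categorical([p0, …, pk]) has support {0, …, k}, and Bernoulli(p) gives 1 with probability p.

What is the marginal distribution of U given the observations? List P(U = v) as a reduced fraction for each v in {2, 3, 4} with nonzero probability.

P(U=3) = 2/5, P(U=4) = 3/5

Enumerate traces; 24 have nonzero weight after conditioning:
  (U=3, Y=0, W=0, X=0, Z=2, V=0) weight 1/165
  (U=3, Y=0, W=0, X=0, Z=2, V=1) weight 1/165
  (U=3, Y=0, W=0, X=1, Z=2, V=0) weight 1/220
  (U=3, Y=0, W=0, X=1, Z=2, V=1) weight 1/220
  (U=3, Y=0, W=0, X=2, Z=2, V=0) weight 1/165
  (U=3, Y=0, W=0, X=2, Z=2, V=1) weight 1/165
  (U=3, Y=1, W=0, X=0, Z=2, V=0) weight 1/495
  (U=3, Y=1, W=0, X=0, Z=2, V=1) weight 1/495
  (U=4, Y=0, W=1, X=0, Z=1, V=0) weight 1/100
  … 15 more
Group by U:
  weight(U=3) = 2/45
  weight(U=4) = 1/15
Total weight = 2/45 + 1/15 = 1/9
P(U=3 | obs) = 2/45 / 1/9 = 2/5
P(U=4 | obs) = 1/15 / 1/9 = 3/5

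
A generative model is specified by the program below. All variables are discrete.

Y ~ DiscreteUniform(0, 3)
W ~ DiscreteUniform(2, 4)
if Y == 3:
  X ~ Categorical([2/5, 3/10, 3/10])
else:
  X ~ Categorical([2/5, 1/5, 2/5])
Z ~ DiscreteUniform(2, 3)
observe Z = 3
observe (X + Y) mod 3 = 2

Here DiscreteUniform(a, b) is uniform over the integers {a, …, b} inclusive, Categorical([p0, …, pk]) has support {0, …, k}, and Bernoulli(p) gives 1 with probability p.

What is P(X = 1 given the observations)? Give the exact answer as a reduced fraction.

Enumerate traces; 12 have nonzero weight after conditioning:
  (Y=0, W=2, X=2, Z=3) weight 1/60
  (Y=0, W=3, X=2, Z=3) weight 1/60
  (Y=0, W=4, X=2, Z=3) weight 1/60
  (Y=1, W=2, X=1, Z=3) weight 1/120
  (Y=1, W=3, X=1, Z=3) weight 1/120
  (Y=1, W=4, X=1, Z=3) weight 1/120
  (Y=2, W=2, X=0, Z=3) weight 1/60
  (Y=2, W=3, X=0, Z=3) weight 1/60
  … 4 more
Group by X:
  weight(X=0) = 1/20
  weight(X=1) = 1/40
  weight(X=2) = 7/80
Total weight = 1/20 + 1/40 + 7/80 = 13/80
P(X=0 | obs) = 1/20 / 13/80 = 4/13
P(X=1 | obs) = 1/40 / 13/80 = 2/13
P(X=2 | obs) = 7/80 / 13/80 = 7/13

P(X = 1 | obs) = 2/13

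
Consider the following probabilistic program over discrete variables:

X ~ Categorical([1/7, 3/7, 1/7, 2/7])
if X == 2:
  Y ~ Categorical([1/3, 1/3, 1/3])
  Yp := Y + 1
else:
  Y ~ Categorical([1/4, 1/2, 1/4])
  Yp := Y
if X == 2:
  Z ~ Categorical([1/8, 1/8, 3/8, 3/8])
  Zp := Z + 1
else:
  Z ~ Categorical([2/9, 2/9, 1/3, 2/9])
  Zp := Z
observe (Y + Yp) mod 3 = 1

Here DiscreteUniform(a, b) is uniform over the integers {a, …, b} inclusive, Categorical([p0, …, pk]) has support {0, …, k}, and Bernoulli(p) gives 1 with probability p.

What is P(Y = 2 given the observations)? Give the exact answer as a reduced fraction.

P(Y = 2 | obs) = 9/11

Enumerate traces; 16 have nonzero weight after conditioning:
  (X=0, Y=2, Z=0) weight 1/126
  (X=0, Y=2, Z=1) weight 1/126
  (X=0, Y=2, Z=2) weight 1/84
  (X=0, Y=2, Z=3) weight 1/126
  (X=1, Y=2, Z=0) weight 1/42
  (X=1, Y=2, Z=1) weight 1/42
  (X=1, Y=2, Z=2) weight 1/28
  (X=1, Y=2, Z=3) weight 1/42
  (X=2, Y=0, Z=0) weight 1/168
  … 7 more
Group by Y:
  weight(Y=0) = 1/21
  weight(Y=2) = 3/14
Total weight = 1/21 + 3/14 = 11/42
P(Y=0 | obs) = 1/21 / 11/42 = 2/11
P(Y=2 | obs) = 3/14 / 11/42 = 9/11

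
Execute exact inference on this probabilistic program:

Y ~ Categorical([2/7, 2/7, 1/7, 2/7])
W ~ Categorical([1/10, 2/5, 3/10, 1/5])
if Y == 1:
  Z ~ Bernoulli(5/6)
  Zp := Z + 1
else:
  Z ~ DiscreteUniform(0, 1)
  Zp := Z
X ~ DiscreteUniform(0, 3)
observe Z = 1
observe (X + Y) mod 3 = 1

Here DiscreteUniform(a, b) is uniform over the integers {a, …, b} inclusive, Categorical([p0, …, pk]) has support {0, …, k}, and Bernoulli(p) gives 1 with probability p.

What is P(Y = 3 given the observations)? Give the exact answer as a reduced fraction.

Enumerate traces; 20 have nonzero weight after conditioning:
  (Y=0, W=0, Z=1, X=1) weight 1/280
  (Y=0, W=1, Z=1, X=1) weight 1/70
  (Y=0, W=2, Z=1, X=1) weight 3/280
  (Y=0, W=3, Z=1, X=1) weight 1/140
  (Y=1, W=0, Z=1, X=0) weight 1/168
  (Y=1, W=0, Z=1, X=3) weight 1/168
  (Y=1, W=1, Z=1, X=0) weight 1/42
  (Y=1, W=1, Z=1, X=3) weight 1/42
  (Y=2, W=0, Z=1, X=2) weight 1/560
  (Y=3, W=0, Z=1, X=1) weight 1/280
  … 10 more
Group by Y:
  weight(Y=0) = 1/28
  weight(Y=1) = 5/42
  weight(Y=2) = 1/56
  weight(Y=3) = 1/28
Total weight = 1/28 + 5/42 + 1/56 + 1/28 = 5/24
P(Y=0 | obs) = 1/28 / 5/24 = 6/35
P(Y=1 | obs) = 5/42 / 5/24 = 4/7
P(Y=2 | obs) = 1/56 / 5/24 = 3/35
P(Y=3 | obs) = 1/28 / 5/24 = 6/35

P(Y = 3 | obs) = 6/35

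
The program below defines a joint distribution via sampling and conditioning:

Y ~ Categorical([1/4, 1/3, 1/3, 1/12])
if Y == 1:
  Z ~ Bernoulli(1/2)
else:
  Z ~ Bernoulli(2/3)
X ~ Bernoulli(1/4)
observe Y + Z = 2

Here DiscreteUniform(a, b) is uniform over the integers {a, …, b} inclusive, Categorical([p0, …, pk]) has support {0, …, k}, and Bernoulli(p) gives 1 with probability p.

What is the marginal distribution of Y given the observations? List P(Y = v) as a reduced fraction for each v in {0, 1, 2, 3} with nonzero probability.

Enumerate traces; 4 have nonzero weight after conditioning:
  (Y=1, Z=1, X=0) weight 1/8
  (Y=1, Z=1, X=1) weight 1/24
  (Y=2, Z=0, X=0) weight 1/12
  (Y=2, Z=0, X=1) weight 1/36
Group by Y:
  weight(Y=1) = 1/6
  weight(Y=2) = 1/9
Total weight = 1/6 + 1/9 = 5/18
P(Y=1 | obs) = 1/6 / 5/18 = 3/5
P(Y=2 | obs) = 1/9 / 5/18 = 2/5

P(Y=1) = 3/5, P(Y=2) = 2/5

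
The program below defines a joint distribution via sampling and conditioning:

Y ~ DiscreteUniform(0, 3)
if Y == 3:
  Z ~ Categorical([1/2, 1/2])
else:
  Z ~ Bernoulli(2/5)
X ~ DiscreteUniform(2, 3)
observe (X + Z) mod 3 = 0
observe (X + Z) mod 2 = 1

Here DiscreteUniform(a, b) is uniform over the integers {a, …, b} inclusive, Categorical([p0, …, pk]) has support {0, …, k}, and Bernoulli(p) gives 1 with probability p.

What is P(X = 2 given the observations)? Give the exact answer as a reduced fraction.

P(X = 2 | obs) = 17/40

Enumerate traces; 8 have nonzero weight after conditioning:
  (Y=0, Z=0, X=3) weight 3/40
  (Y=0, Z=1, X=2) weight 1/20
  (Y=1, Z=0, X=3) weight 3/40
  (Y=1, Z=1, X=2) weight 1/20
  (Y=2, Z=0, X=3) weight 3/40
  (Y=2, Z=1, X=2) weight 1/20
  (Y=3, Z=0, X=3) weight 1/16
  (Y=3, Z=1, X=2) weight 1/16
Group by X:
  weight(X=2) = 17/80
  weight(X=3) = 23/80
Total weight = 17/80 + 23/80 = 1/2
P(X=2 | obs) = 17/80 / 1/2 = 17/40
P(X=3 | obs) = 23/80 / 1/2 = 23/40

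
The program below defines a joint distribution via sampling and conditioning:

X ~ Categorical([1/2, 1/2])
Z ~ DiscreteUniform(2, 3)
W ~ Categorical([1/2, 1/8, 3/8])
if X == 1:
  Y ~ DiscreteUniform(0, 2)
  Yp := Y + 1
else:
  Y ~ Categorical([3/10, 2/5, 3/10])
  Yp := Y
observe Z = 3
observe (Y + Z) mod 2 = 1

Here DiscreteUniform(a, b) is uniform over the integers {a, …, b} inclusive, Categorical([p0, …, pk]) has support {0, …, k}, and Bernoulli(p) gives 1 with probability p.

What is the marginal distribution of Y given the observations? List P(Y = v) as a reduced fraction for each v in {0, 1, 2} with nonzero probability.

Enumerate traces; 12 have nonzero weight after conditioning:
  (X=0, Z=3, W=0, Y=0) weight 3/80
  (X=0, Z=3, W=0, Y=2) weight 3/80
  (X=0, Z=3, W=1, Y=0) weight 3/320
  (X=0, Z=3, W=1, Y=2) weight 3/320
  (X=0, Z=3, W=2, Y=0) weight 9/320
  (X=0, Z=3, W=2, Y=2) weight 9/320
  (X=1, Z=3, W=0, Y=0) weight 1/24
  (X=1, Z=3, W=0, Y=2) weight 1/24
  … 4 more
Group by Y:
  weight(Y=0) = 19/120
  weight(Y=2) = 19/120
Total weight = 19/120 + 19/120 = 19/60
P(Y=0 | obs) = 19/120 / 19/60 = 1/2
P(Y=2 | obs) = 19/120 / 19/60 = 1/2

P(Y=0) = 1/2, P(Y=2) = 1/2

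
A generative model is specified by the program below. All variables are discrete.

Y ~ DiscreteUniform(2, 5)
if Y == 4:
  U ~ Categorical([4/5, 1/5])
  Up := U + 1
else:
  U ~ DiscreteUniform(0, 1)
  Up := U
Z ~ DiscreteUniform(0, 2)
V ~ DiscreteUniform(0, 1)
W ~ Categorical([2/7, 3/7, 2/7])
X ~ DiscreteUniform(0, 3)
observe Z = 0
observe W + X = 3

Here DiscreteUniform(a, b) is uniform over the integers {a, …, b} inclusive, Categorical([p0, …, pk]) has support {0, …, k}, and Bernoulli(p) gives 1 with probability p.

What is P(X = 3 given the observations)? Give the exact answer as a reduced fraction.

P(X = 3 | obs) = 2/7

Enumerate traces; 48 have nonzero weight after conditioning:
  (Y=2, U=0, Z=0, V=0, W=0, X=3) weight 1/672
  (Y=2, U=0, Z=0, V=0, W=1, X=2) weight 1/448
  (Y=2, U=0, Z=0, V=0, W=2, X=1) weight 1/672
  (Y=2, U=0, Z=0, V=1, W=0, X=3) weight 1/672
  (Y=2, U=0, Z=0, V=1, W=1, X=2) weight 1/448
  (Y=2, U=0, Z=0, V=1, W=2, X=1) weight 1/672
  (Y=2, U=1, Z=0, V=0, W=0, X=3) weight 1/672
  (Y=2, U=1, Z=0, V=0, W=1, X=2) weight 1/448
  … 40 more
Group by X:
  weight(X=1) = 1/42
  weight(X=2) = 1/28
  weight(X=3) = 1/42
Total weight = 1/42 + 1/28 + 1/42 = 1/12
P(X=1 | obs) = 1/42 / 1/12 = 2/7
P(X=2 | obs) = 1/28 / 1/12 = 3/7
P(X=3 | obs) = 1/42 / 1/12 = 2/7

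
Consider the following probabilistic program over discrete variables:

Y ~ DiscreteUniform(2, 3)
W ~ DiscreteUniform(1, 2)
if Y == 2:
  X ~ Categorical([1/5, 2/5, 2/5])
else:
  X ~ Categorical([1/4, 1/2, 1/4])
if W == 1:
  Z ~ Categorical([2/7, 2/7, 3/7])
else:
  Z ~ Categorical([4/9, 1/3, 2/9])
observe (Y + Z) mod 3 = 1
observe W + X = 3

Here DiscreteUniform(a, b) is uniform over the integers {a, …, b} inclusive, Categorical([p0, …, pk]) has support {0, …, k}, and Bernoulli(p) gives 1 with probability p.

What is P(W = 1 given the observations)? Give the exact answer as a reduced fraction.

Enumerate traces; 4 have nonzero weight after conditioning:
  (Y=2, W=1, X=2, Z=2) weight 3/70
  (Y=2, W=2, X=1, Z=2) weight 1/45
  (Y=3, W=1, X=2, Z=1) weight 1/56
  (Y=3, W=2, X=1, Z=1) weight 1/24
Group by W:
  weight(W=1) = 17/280
  weight(W=2) = 23/360
Total weight = 17/280 + 23/360 = 157/1260
P(W=1 | obs) = 17/280 / 157/1260 = 153/314
P(W=2 | obs) = 23/360 / 157/1260 = 161/314

P(W = 1 | obs) = 153/314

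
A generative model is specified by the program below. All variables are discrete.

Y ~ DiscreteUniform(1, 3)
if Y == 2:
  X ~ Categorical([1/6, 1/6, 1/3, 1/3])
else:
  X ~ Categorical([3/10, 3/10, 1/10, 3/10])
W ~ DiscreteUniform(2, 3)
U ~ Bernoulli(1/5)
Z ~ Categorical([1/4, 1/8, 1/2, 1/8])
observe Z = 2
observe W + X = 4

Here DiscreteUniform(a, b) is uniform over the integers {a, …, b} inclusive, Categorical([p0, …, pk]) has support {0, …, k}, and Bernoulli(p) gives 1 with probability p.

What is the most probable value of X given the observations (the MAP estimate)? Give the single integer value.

Enumerate traces; 12 have nonzero weight after conditioning:
  (Y=1, X=1, W=3, U=0, Z=2) weight 1/50
  (Y=1, X=1, W=3, U=1, Z=2) weight 1/200
  (Y=1, X=2, W=2, U=0, Z=2) weight 1/150
  (Y=1, X=2, W=2, U=1, Z=2) weight 1/600
  (Y=2, X=1, W=3, U=0, Z=2) weight 1/90
  (Y=2, X=1, W=3, U=1, Z=2) weight 1/360
  (Y=2, X=2, W=2, U=0, Z=2) weight 1/45
  (Y=2, X=2, W=2, U=1, Z=2) weight 1/180
  … 4 more
Group by X:
  weight(X=1) = 23/360
  weight(X=2) = 2/45
Total weight = 23/360 + 2/45 = 13/120
P(X=1 | obs) = 23/360 / 13/120 = 23/39
P(X=2 | obs) = 2/45 / 13/120 = 16/39
argmax = 1

argmax_v P(X = v | obs) = 1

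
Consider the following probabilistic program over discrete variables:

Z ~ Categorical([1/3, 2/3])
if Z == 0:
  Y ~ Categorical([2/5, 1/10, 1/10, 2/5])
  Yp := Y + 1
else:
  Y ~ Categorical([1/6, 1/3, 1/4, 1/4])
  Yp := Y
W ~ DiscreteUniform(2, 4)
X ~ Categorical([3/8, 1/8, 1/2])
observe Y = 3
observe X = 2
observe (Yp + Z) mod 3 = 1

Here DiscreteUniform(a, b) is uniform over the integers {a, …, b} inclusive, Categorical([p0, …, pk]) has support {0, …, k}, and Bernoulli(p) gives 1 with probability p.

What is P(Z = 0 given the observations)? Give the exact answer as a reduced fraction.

Enumerate traces; 6 have nonzero weight after conditioning:
  (Z=0, Y=3, W=2, X=2) weight 1/45
  (Z=0, Y=3, W=3, X=2) weight 1/45
  (Z=0, Y=3, W=4, X=2) weight 1/45
  (Z=1, Y=3, W=2, X=2) weight 1/36
  (Z=1, Y=3, W=3, X=2) weight 1/36
  (Z=1, Y=3, W=4, X=2) weight 1/36
Group by Z:
  weight(Z=0) = 1/15
  weight(Z=1) = 1/12
Total weight = 1/15 + 1/12 = 3/20
P(Z=0 | obs) = 1/15 / 3/20 = 4/9
P(Z=1 | obs) = 1/12 / 3/20 = 5/9

P(Z = 0 | obs) = 4/9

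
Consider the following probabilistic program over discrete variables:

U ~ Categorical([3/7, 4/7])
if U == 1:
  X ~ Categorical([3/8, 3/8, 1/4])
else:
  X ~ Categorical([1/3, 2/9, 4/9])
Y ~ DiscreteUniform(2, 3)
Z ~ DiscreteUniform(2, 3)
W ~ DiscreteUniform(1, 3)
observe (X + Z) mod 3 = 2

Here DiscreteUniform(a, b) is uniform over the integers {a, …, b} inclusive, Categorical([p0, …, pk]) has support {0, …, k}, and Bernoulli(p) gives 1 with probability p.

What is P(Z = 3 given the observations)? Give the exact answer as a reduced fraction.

P(Z = 3 | obs) = 14/29

Enumerate traces; 24 have nonzero weight after conditioning:
  (U=0, X=0, Y=2, Z=2, W=1) weight 1/84
  (U=0, X=0, Y=2, Z=2, W=2) weight 1/84
  (U=0, X=0, Y=2, Z=2, W=3) weight 1/84
  (U=0, X=0, Y=3, Z=2, W=1) weight 1/84
  (U=0, X=0, Y=3, Z=2, W=2) weight 1/84
  (U=0, X=0, Y=3, Z=2, W=3) weight 1/84
  (U=0, X=2, Y=2, Z=3, W=1) weight 1/63
  (U=0, X=2, Y=2, Z=3, W=2) weight 1/63
  … 16 more
Group by Z:
  weight(Z=2) = 5/28
  weight(Z=3) = 1/6
Total weight = 5/28 + 1/6 = 29/84
P(Z=2 | obs) = 5/28 / 29/84 = 15/29
P(Z=3 | obs) = 1/6 / 29/84 = 14/29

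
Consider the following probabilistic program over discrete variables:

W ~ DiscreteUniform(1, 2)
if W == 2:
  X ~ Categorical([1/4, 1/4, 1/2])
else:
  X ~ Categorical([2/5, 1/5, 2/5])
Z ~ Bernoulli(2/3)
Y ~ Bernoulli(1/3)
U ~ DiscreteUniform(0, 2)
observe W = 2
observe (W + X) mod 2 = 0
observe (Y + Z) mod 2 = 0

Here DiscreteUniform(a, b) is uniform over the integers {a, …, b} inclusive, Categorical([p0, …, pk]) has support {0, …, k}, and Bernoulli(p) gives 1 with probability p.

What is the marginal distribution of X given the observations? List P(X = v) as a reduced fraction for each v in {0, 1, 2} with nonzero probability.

P(X=0) = 1/3, P(X=2) = 2/3

Enumerate traces; 12 have nonzero weight after conditioning:
  (W=2, X=0, Z=0, Y=0, U=0) weight 1/108
  (W=2, X=0, Z=0, Y=0, U=1) weight 1/108
  (W=2, X=0, Z=0, Y=0, U=2) weight 1/108
  (W=2, X=0, Z=1, Y=1, U=0) weight 1/108
  (W=2, X=0, Z=1, Y=1, U=1) weight 1/108
  (W=2, X=0, Z=1, Y=1, U=2) weight 1/108
  (W=2, X=2, Z=0, Y=0, U=0) weight 1/54
  (W=2, X=2, Z=0, Y=0, U=1) weight 1/54
  … 4 more
Group by X:
  weight(X=0) = 1/18
  weight(X=2) = 1/9
Total weight = 1/18 + 1/9 = 1/6
P(X=0 | obs) = 1/18 / 1/6 = 1/3
P(X=2 | obs) = 1/9 / 1/6 = 2/3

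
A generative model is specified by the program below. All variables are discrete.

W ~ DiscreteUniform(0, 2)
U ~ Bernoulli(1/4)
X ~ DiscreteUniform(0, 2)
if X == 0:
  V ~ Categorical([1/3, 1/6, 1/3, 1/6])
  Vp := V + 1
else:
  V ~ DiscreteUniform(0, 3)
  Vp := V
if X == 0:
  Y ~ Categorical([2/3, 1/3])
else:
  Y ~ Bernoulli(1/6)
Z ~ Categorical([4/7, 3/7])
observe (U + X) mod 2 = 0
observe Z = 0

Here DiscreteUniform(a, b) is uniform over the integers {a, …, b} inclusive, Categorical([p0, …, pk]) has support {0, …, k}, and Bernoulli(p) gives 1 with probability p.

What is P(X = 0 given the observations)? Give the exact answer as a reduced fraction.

Enumerate traces; 72 have nonzero weight after conditioning:
  (W=0, U=0, X=0, V=0, Y=0, Z=0) weight 2/189
  (W=0, U=0, X=0, V=0, Y=1, Z=0) weight 1/189
  (W=0, U=0, X=0, V=1, Y=0, Z=0) weight 1/189
  (W=0, U=0, X=0, V=1, Y=1, Z=0) weight 1/378
  (W=0, U=0, X=0, V=2, Y=0, Z=0) weight 2/189
  (W=0, U=0, X=0, V=2, Y=1, Z=0) weight 1/189
  (W=0, U=0, X=0, V=3, Y=0, Z=0) weight 1/189
  (W=0, U=0, X=0, V=3, Y=1, Z=0) weight 1/378
  (W=0, U=0, X=2, V=0, Y=0, Z=0) weight 5/504
  (W=0, U=1, X=1, V=0, Y=0, Z=0) weight 5/1512
  … 62 more
Group by X:
  weight(X=0) = 1/7
  weight(X=1) = 1/21
  weight(X=2) = 1/7
Total weight = 1/7 + 1/21 + 1/7 = 1/3
P(X=0 | obs) = 1/7 / 1/3 = 3/7
P(X=1 | obs) = 1/21 / 1/3 = 1/7
P(X=2 | obs) = 1/7 / 1/3 = 3/7

P(X = 0 | obs) = 3/7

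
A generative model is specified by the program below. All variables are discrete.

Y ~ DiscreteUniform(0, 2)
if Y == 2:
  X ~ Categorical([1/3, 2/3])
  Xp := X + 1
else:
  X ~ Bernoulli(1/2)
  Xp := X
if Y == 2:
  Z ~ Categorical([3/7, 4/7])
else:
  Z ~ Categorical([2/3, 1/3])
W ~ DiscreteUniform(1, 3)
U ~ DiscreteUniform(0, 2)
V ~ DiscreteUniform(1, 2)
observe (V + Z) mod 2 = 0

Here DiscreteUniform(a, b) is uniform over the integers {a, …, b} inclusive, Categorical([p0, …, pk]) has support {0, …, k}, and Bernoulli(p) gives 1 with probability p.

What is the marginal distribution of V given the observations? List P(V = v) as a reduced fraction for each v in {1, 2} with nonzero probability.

Enumerate traces; 108 have nonzero weight after conditioning:
  (Y=0, X=0, Z=0, W=1, U=0, V=2) weight 1/162
  (Y=0, X=0, Z=0, W=1, U=1, V=2) weight 1/162
  (Y=0, X=0, Z=0, W=1, U=2, V=2) weight 1/162
  (Y=0, X=0, Z=0, W=2, U=0, V=2) weight 1/162
  (Y=0, X=0, Z=0, W=2, U=1, V=2) weight 1/162
  (Y=0, X=0, Z=0, W=2, U=2, V=2) weight 1/162
  (Y=0, X=0, Z=0, W=3, U=0, V=2) weight 1/162
  (Y=0, X=0, Z=0, W=3, U=1, V=2) weight 1/162
  (Y=0, X=0, Z=1, W=1, U=0, V=1) weight 1/324
  … 99 more
Group by V:
  weight(V=1) = 13/63
  weight(V=2) = 37/126
Total weight = 13/63 + 37/126 = 1/2
P(V=1 | obs) = 13/63 / 1/2 = 26/63
P(V=2 | obs) = 37/126 / 1/2 = 37/63

P(V=1) = 26/63, P(V=2) = 37/63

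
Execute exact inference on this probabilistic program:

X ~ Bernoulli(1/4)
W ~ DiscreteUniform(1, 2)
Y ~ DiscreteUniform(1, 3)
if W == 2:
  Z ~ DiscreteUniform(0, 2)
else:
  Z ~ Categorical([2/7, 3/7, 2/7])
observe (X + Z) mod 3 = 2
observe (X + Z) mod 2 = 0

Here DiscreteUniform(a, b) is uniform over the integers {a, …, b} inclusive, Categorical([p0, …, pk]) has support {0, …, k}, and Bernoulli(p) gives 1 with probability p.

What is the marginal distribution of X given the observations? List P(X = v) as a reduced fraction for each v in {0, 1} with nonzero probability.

P(X=0) = 39/55, P(X=1) = 16/55

Enumerate traces; 12 have nonzero weight after conditioning:
  (X=0, W=1, Y=1, Z=2) weight 1/28
  (X=0, W=1, Y=2, Z=2) weight 1/28
  (X=0, W=1, Y=3, Z=2) weight 1/28
  (X=0, W=2, Y=1, Z=2) weight 1/24
  (X=0, W=2, Y=2, Z=2) weight 1/24
  (X=0, W=2, Y=3, Z=2) weight 1/24
  (X=1, W=1, Y=1, Z=1) weight 1/56
  (X=1, W=1, Y=2, Z=1) weight 1/56
  … 4 more
Group by X:
  weight(X=0) = 13/56
  weight(X=1) = 2/21
Total weight = 13/56 + 2/21 = 55/168
P(X=0 | obs) = 13/56 / 55/168 = 39/55
P(X=1 | obs) = 2/21 / 55/168 = 16/55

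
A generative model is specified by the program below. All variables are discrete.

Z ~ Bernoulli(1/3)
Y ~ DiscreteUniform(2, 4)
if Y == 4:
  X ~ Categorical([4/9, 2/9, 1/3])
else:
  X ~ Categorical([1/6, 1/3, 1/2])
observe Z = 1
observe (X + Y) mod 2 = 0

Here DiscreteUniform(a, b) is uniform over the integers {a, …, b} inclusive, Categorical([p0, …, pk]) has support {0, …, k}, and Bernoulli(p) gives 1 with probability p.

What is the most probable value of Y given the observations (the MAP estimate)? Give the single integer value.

Enumerate traces; 5 have nonzero weight after conditioning:
  (Z=1, Y=2, X=0) weight 1/54
  (Z=1, Y=2, X=2) weight 1/18
  (Z=1, Y=3, X=1) weight 1/27
  (Z=1, Y=4, X=0) weight 4/81
  (Z=1, Y=4, X=2) weight 1/27
Group by Y:
  weight(Y=2) = 2/27
  weight(Y=3) = 1/27
  weight(Y=4) = 7/81
Total weight = 2/27 + 1/27 + 7/81 = 16/81
P(Y=2 | obs) = 2/27 / 16/81 = 3/8
P(Y=3 | obs) = 1/27 / 16/81 = 3/16
P(Y=4 | obs) = 7/81 / 16/81 = 7/16
argmax = 4

argmax_v P(Y = v | obs) = 4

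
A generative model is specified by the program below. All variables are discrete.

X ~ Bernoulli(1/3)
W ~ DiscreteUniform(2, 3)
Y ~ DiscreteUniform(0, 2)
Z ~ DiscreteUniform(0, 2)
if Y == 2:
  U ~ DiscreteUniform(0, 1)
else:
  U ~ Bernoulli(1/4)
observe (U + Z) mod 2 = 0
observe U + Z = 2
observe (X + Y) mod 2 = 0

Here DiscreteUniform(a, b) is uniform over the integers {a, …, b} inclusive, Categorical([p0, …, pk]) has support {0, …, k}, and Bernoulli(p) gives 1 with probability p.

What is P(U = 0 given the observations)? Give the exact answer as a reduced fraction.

Enumerate traces; 12 have nonzero weight after conditioning:
  (X=0, W=2, Y=0, Z=1, U=1) weight 1/108
  (X=0, W=2, Y=0, Z=2, U=0) weight 1/36
  (X=0, W=2, Y=2, Z=1, U=1) weight 1/54
  (X=0, W=2, Y=2, Z=2, U=0) weight 1/54
  (X=0, W=3, Y=0, Z=1, U=1) weight 1/108
  (X=0, W=3, Y=0, Z=2, U=0) weight 1/36
  (X=0, W=3, Y=2, Z=1, U=1) weight 1/54
  (X=0, W=3, Y=2, Z=2, U=0) weight 1/54
  … 4 more
Group by U:
  weight(U=0) = 13/108
  weight(U=1) = 7/108
Total weight = 13/108 + 7/108 = 5/27
P(U=0 | obs) = 13/108 / 5/27 = 13/20
P(U=1 | obs) = 7/108 / 5/27 = 7/20

P(U = 0 | obs) = 13/20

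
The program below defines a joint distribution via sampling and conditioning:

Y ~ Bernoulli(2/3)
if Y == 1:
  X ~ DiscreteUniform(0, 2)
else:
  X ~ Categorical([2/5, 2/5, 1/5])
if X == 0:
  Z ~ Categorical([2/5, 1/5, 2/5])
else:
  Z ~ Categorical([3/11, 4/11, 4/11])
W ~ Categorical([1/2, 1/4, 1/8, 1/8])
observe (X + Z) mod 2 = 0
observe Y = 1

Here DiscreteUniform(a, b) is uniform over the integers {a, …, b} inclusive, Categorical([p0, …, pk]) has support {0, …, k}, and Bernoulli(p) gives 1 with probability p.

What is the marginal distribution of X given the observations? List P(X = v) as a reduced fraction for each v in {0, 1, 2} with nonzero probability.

Enumerate traces; 20 have nonzero weight after conditioning:
  (Y=1, X=0, Z=0, W=0) weight 2/45
  (Y=1, X=0, Z=0, W=1) weight 1/45
  (Y=1, X=0, Z=0, W=2) weight 1/90
  (Y=1, X=0, Z=0, W=3) weight 1/90
  (Y=1, X=0, Z=2, W=0) weight 2/45
  (Y=1, X=0, Z=2, W=1) weight 1/45
  (Y=1, X=0, Z=2, W=2) weight 1/90
  (Y=1, X=0, Z=2, W=3) weight 1/90
  (Y=1, X=1, Z=1, W=0) weight 4/99
  (Y=1, X=2, Z=0, W=0) weight 1/33
  … 10 more
Group by X:
  weight(X=0) = 8/45
  weight(X=1) = 8/99
  weight(X=2) = 14/99
Total weight = 8/45 + 8/99 + 14/99 = 2/5
P(X=0 | obs) = 8/45 / 2/5 = 4/9
P(X=1 | obs) = 8/99 / 2/5 = 20/99
P(X=2 | obs) = 14/99 / 2/5 = 35/99

P(X=0) = 4/9, P(X=1) = 20/99, P(X=2) = 35/99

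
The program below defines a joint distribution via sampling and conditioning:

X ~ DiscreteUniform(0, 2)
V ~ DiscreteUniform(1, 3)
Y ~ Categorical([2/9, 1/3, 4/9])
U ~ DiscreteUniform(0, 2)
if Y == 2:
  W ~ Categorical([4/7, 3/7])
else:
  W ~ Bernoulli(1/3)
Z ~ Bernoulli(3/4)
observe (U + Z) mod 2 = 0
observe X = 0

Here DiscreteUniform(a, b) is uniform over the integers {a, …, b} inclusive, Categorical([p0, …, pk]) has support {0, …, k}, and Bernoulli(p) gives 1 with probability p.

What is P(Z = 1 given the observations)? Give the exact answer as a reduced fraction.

P(Z = 1 | obs) = 3/5

Enumerate traces; 54 have nonzero weight after conditioning:
  (X=0, V=1, Y=0, U=0, W=0, Z=0) weight 1/729
  (X=0, V=1, Y=0, U=0, W=1, Z=0) weight 1/1458
  (X=0, V=1, Y=0, U=1, W=0, Z=1) weight 1/243
  (X=0, V=1, Y=0, U=1, W=1, Z=1) weight 1/486
  (X=0, V=1, Y=0, U=2, W=0, Z=0) weight 1/729
  (X=0, V=1, Y=0, U=2, W=1, Z=0) weight 1/1458
  (X=0, V=1, Y=1, U=0, W=0, Z=0) weight 1/486
  (X=0, V=1, Y=1, U=0, W=1, Z=0) weight 1/972
  … 46 more
Group by Z:
  weight(Z=0) = 1/18
  weight(Z=1) = 1/12
Total weight = 1/18 + 1/12 = 5/36
P(Z=0 | obs) = 1/18 / 5/36 = 2/5
P(Z=1 | obs) = 1/12 / 5/36 = 3/5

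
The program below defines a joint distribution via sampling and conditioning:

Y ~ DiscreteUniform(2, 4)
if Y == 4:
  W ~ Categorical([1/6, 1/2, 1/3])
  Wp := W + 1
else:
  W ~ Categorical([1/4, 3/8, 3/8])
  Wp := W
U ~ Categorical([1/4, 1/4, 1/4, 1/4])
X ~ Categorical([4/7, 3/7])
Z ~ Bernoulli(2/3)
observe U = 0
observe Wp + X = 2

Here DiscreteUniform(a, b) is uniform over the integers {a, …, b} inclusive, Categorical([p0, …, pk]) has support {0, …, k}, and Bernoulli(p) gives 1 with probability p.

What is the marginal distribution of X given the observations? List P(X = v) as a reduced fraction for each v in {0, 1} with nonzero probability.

Enumerate traces; 12 have nonzero weight after conditioning:
  (Y=2, W=1, U=0, X=1, Z=0) weight 1/224
  (Y=2, W=1, U=0, X=1, Z=1) weight 1/112
  (Y=2, W=2, U=0, X=0, Z=0) weight 1/168
  (Y=2, W=2, U=0, X=0, Z=1) weight 1/84
  (Y=3, W=1, U=0, X=1, Z=0) weight 1/224
  (Y=3, W=1, U=0, X=1, Z=1) weight 1/112
  (Y=3, W=2, U=0, X=0, Z=0) weight 1/168
  (Y=3, W=2, U=0, X=0, Z=1) weight 1/84
  … 4 more
Group by X:
  weight(X=0) = 5/84
  weight(X=1) = 11/336
Total weight = 5/84 + 11/336 = 31/336
P(X=0 | obs) = 5/84 / 31/336 = 20/31
P(X=1 | obs) = 11/336 / 31/336 = 11/31

P(X=0) = 20/31, P(X=1) = 11/31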